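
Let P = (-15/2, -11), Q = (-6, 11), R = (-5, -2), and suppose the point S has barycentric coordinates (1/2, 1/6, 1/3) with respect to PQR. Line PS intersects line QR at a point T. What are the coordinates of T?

(-16/3, 7/3)

Line PS meets QR where the P-coordinate vanishes; zeroing S's P-weight and renormalizing leaves Q, R-weights 1/6 : 1/3 → (1/3, 2/3).
So T = (1/3)·Q + (2/3)·R = (-16/3, 7/3).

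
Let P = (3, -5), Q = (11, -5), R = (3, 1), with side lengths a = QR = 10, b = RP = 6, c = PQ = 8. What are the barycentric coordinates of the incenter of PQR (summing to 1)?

The incenter has barycentric coordinates proportional to the opposite side lengths: (10 : 6 : 8).
Normalizing by 10+6+8 = 24 gives (5/12, 1/4, 1/3).

(5/12, 1/4, 1/3)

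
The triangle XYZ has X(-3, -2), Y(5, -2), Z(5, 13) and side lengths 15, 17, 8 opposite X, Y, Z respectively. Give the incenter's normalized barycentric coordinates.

(3/8, 17/40, 1/5)

The incenter has barycentric coordinates proportional to the opposite side lengths: (15 : 17 : 8).
Normalizing by 15+17+8 = 40 gives (3/8, 17/40, 1/5).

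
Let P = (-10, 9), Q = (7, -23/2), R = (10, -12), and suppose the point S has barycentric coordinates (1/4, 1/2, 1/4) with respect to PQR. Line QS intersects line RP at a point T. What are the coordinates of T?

Line QS meets RP where the Q-coordinate vanishes; zeroing S's Q-weight and renormalizing leaves R, P-weights 1/4 : 1/4 → (1/2, 1/2).
So T = (1/2)·R + (1/2)·P = (0, -3/2).

(0, -3/2)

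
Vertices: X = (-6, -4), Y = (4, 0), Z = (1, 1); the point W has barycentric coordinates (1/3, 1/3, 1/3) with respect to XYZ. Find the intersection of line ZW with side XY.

(-1, -2)

Line ZW meets XY where the Z-coordinate vanishes; zeroing W's Z-weight and renormalizing leaves X, Y-weights 1/3 : 1/3 → (1/2, 1/2).
So V = (1/2)·X + (1/2)·Y = (-1, -2).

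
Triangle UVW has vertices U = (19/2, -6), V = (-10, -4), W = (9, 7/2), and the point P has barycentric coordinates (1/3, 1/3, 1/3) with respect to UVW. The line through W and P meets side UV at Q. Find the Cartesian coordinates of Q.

(-1/4, -5)

Line WP meets UV where the W-coordinate vanishes; zeroing P's W-weight and renormalizing leaves U, V-weights 1/3 : 1/3 → (1/2, 1/2).
So Q = (1/2)·U + (1/2)·V = (-1/4, -5).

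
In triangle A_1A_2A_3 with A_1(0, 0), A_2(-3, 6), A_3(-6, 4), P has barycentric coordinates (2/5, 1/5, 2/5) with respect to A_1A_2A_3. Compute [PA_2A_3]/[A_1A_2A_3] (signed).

2/5

The signed ratio [PA_2A_3]/[A_1A_2A_3] equals the barycentric coordinate of P at vertex A_1, which is 2/5.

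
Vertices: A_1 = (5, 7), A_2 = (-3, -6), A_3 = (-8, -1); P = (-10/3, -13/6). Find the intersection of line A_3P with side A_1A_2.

Barycentric coordinates of P with respect to A_1A_2A_3: (1/6, 1/2, 1/3).
On side A_1A_2 the A_3-coordinate is zero; dropping P's A_3-weight 1/3 and renormalizing the remaining 1/6 : 1/2 gives weights 1/4, 3/4 on A_1, A_2.
Q = (1/4)·(5, 7) + (3/4)·(-3, -6) = (-1, -11/4).

(-1, -11/4)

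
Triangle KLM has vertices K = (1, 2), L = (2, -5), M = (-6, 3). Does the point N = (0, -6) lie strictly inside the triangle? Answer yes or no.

Barycentric coordinates of N: (-1/2, 19/16, 5/16).
The three coordinates are negative, positive, positive; a point is interior exactly when all three are positive.

no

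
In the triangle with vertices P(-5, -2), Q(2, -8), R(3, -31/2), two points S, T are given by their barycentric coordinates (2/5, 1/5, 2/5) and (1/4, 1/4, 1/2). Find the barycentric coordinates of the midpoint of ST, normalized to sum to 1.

(13/40, 9/40, 9/20)

Since both coordinate triples sum to 1, the midpoint's barycentrics are the componentwise average.
(2/5+1/4)/2 = 13/40; similarly 9/40 and 9/20.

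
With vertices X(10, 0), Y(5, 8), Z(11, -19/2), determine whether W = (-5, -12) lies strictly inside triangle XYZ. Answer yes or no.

no

Barycentric coordinates of W: (-590/79, 309/79, 360/79).
The three coordinates are negative, positive, positive; a point is interior exactly when all three are positive.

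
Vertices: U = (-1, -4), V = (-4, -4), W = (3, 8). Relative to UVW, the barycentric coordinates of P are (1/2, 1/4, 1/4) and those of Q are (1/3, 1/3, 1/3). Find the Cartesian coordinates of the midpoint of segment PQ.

Barycentric coordinates of the midpoint are the average: (5/12, 7/24, 7/24).
Converting: (5/12)·U + (7/24)·V + (7/24)·W = (-17/24, -1/2).

(-17/24, -1/2)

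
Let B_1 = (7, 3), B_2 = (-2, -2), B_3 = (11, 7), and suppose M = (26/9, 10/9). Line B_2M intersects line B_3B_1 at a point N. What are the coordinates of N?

Barycentric coordinates of M with respect to B_1B_2B_3: (2/9, 5/9, 2/9).
On side B_3B_1 the B_2-coordinate is zero; dropping M's B_2-weight 5/9 and renormalizing the remaining 2/9 : 2/9 gives weights 1/2, 1/2 on B_3, B_1.
N = (1/2)·(11, 7) + (1/2)·(7, 3) = (9, 5).

(9, 5)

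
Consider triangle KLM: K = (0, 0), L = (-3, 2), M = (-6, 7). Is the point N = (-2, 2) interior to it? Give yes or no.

yes

Barycentric coordinates of N: (5/9, 2/9, 2/9).
The three coordinates are positive, positive, positive; a point is interior exactly when all three are positive.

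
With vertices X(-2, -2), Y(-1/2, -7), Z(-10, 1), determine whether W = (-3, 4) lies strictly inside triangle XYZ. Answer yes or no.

no

Barycentric coordinates of W: (169/71, -90/71, -8/71).
The three coordinates are positive, negative, negative; a point is interior exactly when all three are positive.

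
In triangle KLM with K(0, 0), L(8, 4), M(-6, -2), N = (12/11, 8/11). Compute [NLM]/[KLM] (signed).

6/11

[KLM] = ½·(0·(4−(-2)) + 8·(-2−0) + (-6)·(0−4)) = ½·(0 − 16 + 24) = 4.
[NLM] = ½·((12/11)·(4−(-2)) + 8·(-2−(8/11)) + (-6)·(8/11−4)) = ½·(72/11 − 240/11 + 216/11) = 24/11, so the ratio is (24/11)/4 = 6/11.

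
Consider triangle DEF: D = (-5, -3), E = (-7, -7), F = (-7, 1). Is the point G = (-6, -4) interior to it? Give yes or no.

Barycentric coordinates of G: (1/2, 3/8, 1/8).
The three coordinates are positive, positive, positive; a point is interior exactly when all three are positive.

yes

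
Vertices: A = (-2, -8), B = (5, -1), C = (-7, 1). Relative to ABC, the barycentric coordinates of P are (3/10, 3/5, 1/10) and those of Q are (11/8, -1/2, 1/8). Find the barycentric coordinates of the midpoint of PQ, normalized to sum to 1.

Since both coordinate triples sum to 1, the midpoint's barycentrics are the componentwise average.
(3/10+11/8)/2 = 67/80; similarly 1/20 and 9/80.

(67/80, 1/20, 9/80)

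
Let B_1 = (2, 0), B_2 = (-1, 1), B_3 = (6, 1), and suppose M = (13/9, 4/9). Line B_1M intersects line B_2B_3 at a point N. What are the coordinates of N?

(3/4, 1)

Barycentric coordinates of M with respect to B_1B_2B_3: (5/9, 1/3, 1/9).
On side B_2B_3 the B_1-coordinate is zero; dropping M's B_1-weight 5/9 and renormalizing the remaining 1/3 : 1/9 gives weights 3/4, 1/4 on B_2, B_3.
N = (3/4)·(-1, 1) + (1/4)·(6, 1) = (3/4, 1).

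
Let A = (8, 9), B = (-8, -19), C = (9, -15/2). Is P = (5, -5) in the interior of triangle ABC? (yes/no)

Barycentric coordinates of P: (177/584, 127/584, 35/73).
The three coordinates are positive, positive, positive; a point is interior exactly when all three are positive.

yes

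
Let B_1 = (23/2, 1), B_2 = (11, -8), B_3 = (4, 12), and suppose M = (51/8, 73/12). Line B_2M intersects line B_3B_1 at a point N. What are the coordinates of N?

(29/6, 97/9)

Barycentric coordinates of M with respect to B_1B_2B_3: (1/12, 1/4, 2/3).
On side B_3B_1 the B_2-coordinate is zero; dropping M's B_2-weight 1/4 and renormalizing the remaining 2/3 : 1/12 gives weights 8/9, 1/9 on B_3, B_1.
N = (8/9)·(4, 12) + (1/9)·(23/2, 1) = (29/6, 97/9).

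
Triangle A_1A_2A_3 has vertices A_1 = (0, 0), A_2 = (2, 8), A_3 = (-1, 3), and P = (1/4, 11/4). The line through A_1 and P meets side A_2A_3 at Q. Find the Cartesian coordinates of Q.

(1/2, 11/2)

Barycentric coordinates of P with respect to A_1A_2A_3: (1/2, 1/4, 1/4).
On side A_2A_3 the A_1-coordinate is zero; dropping P's A_1-weight 1/2 and renormalizing the remaining 1/4 : 1/4 gives weights 1/2, 1/2 on A_2, A_3.
Q = (1/2)·(2, 8) + (1/2)·(-1, 3) = (1/2, 11/2).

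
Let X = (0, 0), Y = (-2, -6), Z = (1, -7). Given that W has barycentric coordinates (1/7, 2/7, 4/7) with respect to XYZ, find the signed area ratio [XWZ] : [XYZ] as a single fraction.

The signed ratio [XWZ]/[XYZ] equals the barycentric coordinate of W at vertex Y, which is 2/7.

2/7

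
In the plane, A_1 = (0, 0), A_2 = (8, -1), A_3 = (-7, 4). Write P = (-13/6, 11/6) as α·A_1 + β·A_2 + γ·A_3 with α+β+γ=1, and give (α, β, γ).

(1/3, 1/6, 1/2)

Signed area of the reference triangle: [A_1A_2A_3] = ½·(0·(-1−4) + 8·(4−0) + (-7)·(0−(-1))) = ½·(0 + 32 − 7) = 25/2.
[PA_2A_3] = ½·((-13/6)·(-1−4) + 8·(4−(11/6)) + (-7)·(11/6−(-1))) = ½·(65/6 + 52/3 − 119/6) = 25/6, so the A_1-coordinate is (25/6)/(25/2) = 1/3.
[A_1PA_3] = ½·(0·(11/6−4) + (-13/6)·(4−0) + (-7)·(0−(11/6))) = ½·(0 − 26/3 + 77/6) = 25/12, so the A_2-coordinate is 1/6.
[A_1A_2P] = ½·(0·(-1−(11/6)) + 8·(11/6−0) + (-13/6)·(0−(-1))) = ½·(0 + 44/3 − 13/6) = 25/4, so the A_3-coordinate is 1/2.
Check: 1/3 + 1/6 + 1/2 = 1.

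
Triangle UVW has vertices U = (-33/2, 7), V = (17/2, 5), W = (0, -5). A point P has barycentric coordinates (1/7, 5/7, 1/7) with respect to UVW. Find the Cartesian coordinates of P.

(26/7, 27/7)

P = (1/7)·U + (5/7)·V + (1/7)·W.
x-coordinate: (1/7)·(-33/2) + (5/7)·(17/2) + (1/7)·0 = 26/7.
y-coordinate: (1/7)·7 + (5/7)·5 + (1/7)·(-5) = 27/7.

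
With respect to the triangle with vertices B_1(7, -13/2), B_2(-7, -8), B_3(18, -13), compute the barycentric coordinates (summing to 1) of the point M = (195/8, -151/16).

Signed area of the reference triangle: [B_1B_2B_3] = ½·(7·(-8−(-13)) + (-7)·(-13−(-13/2)) + 18·(-13/2−(-8))) = ½·(35 + 91/2 + 27) = 215/4.
[MB_2B_3] = ½·((195/8)·(-8−(-13)) + (-7)·(-13−(-151/16)) + 18·(-151/16−(-8))) = ½·(975/8 + 399/16 − 207/8) = 1935/32, so the B_1-coordinate is (1935/32)/(215/4) = 9/8.
[B_1MB_3] = ½·(7·(-151/16−(-13)) + (195/8)·(-13−(-13/2)) + 18·(-13/2−(-151/16))) = ½·(399/16 − 2535/16 + 423/8) = -645/16, so the B_2-coordinate is -3/4.
[B_1B_2M] = ½·(7·(-8−(-151/16)) + (-7)·(-151/16−(-13/2)) + (195/8)·(-13/2−(-8))) = ½·(161/16 + 329/16 + 585/16) = 1075/32, so the B_3-coordinate is 5/8.
Check: 9/8 − 3/4 + 5/8 = 1.

(9/8, -3/4, 5/8)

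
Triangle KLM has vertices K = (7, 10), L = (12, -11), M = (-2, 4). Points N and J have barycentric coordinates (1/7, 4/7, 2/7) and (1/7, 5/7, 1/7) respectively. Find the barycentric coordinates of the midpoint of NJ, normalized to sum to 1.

(1/7, 9/14, 3/14)

Since both coordinate triples sum to 1, the midpoint's barycentrics are the componentwise average.
(1/7+1/7)/2 = 1/7; similarly 9/14 and 3/14.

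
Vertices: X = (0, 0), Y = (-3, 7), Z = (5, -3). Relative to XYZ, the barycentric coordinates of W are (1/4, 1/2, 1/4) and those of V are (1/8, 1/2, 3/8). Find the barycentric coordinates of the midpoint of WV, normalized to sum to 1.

Since both coordinate triples sum to 1, the midpoint's barycentrics are the componentwise average.
(1/4+1/8)/2 = 3/16; similarly 1/2 and 5/16.

(3/16, 1/2, 5/16)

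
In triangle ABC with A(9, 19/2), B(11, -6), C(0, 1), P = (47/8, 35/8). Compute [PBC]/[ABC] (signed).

1/2

[ABC] = ½·(9·(-6−1) + 11·(1−(19/2)) + 0·(19/2−(-6))) = ½·(-63 − 187/2 + 0) = -313/4.
[PBC] = ½·((47/8)·(-6−1) + 11·(1−(35/8)) + 0·(35/8−(-6))) = ½·(-329/8 − 297/8 + 0) = -313/8, so the ratio is (-313/8)/(-313/4) = 1/2.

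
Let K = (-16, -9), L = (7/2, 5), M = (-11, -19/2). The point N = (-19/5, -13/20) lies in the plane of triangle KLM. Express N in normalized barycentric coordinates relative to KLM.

(3/10, 3/5, 1/10)

Signed area of the reference triangle: [KLM] = ½·((-16)·(5−(-19/2)) + (7/2)·(-19/2−(-9)) + (-11)·(-9−5)) = ½·(-232 − 7/4 + 154) = -319/8.
[NLM] = ½·((-19/5)·(5−(-19/2)) + (7/2)·(-19/2−(-13/20)) + (-11)·(-13/20−5)) = ½·(-551/10 − 1239/40 + 1243/20) = -957/80, so the K-coordinate is (-957/80)/(-319/8) = 3/10.
[KNM] = ½·((-16)·(-13/20−(-19/2)) + (-19/5)·(-19/2−(-9)) + (-11)·(-9−(-13/20))) = ½·(-708/5 + 19/10 + 1837/20) = -957/40, so the L-coordinate is 3/5.
[KLN] = ½·((-16)·(5−(-13/20)) + (7/2)·(-13/20−(-9)) + (-19/5)·(-9−5)) = ½·(-452/5 + 1169/40 + 266/5) = -319/80, so the M-coordinate is 1/10.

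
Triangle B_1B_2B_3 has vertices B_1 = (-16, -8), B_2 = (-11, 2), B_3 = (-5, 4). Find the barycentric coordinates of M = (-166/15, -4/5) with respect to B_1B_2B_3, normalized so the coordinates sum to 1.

Signed area of the reference triangle: [B_1B_2B_3] = ½·((-16)·(2−4) + (-11)·(4−(-8)) + (-5)·(-8−2)) = ½·(32 − 132 + 50) = -25.
[MB_2B_3] = ½·((-166/15)·(2−4) + (-11)·(4−(-4/5)) + (-5)·(-4/5−2)) = ½·(332/15 − 264/5 + 14) = -25/3, so the B_1-coordinate is (-25/3)/(-25) = 1/3.
[B_1MB_3] = ½·((-16)·(-4/5−4) + (-166/15)·(4−(-8)) + (-5)·(-8−(-4/5))) = ½·(384/5 − 664/5 + 36) = -10, so the B_2-coordinate is 2/5.
[B_1B_2M] = ½·((-16)·(2−(-4/5)) + (-11)·(-4/5−(-8)) + (-166/15)·(-8−2)) = ½·(-224/5 − 396/5 + 332/3) = -20/3, so the B_3-coordinate is 4/15.
Check: 1/3 + 2/5 + 4/15 = 1.

(1/3, 2/5, 4/15)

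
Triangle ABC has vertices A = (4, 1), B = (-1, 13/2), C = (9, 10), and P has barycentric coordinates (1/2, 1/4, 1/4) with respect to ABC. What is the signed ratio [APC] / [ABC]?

1/4

The signed ratio [APC]/[ABC] equals the barycentric coordinate of P at vertex B, which is 1/4.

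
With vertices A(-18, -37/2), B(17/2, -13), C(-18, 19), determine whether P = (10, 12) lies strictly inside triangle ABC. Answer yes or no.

Barycentric coordinates of P: (-2842/3975, 56/53, 2617/3975).
The three coordinates are negative, positive, positive; a point is interior exactly when all three are positive.

no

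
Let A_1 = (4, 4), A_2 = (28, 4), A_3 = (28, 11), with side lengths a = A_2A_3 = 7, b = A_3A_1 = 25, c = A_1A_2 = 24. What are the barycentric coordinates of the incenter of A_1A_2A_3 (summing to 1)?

(1/8, 25/56, 3/7)

The incenter has barycentric coordinates proportional to the opposite side lengths: (7 : 25 : 24).
Normalizing by 7+25+24 = 56 gives (1/8, 25/56, 3/7).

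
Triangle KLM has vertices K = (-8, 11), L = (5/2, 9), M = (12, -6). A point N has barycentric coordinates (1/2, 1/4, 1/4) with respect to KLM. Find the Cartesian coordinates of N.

N = (1/2)·K + (1/4)·L + (1/4)·M.
x-coordinate: (1/2)·(-8) + (1/4)·(5/2) + (1/4)·12 = -3/8.
y-coordinate: (1/2)·11 + (1/4)·9 + (1/4)·(-6) = 25/4.

(-3/8, 25/4)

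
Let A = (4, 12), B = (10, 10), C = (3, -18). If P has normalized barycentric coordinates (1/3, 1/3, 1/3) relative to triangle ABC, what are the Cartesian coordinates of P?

(17/3, 4/3)

P = (1/3)·A + (1/3)·B + (1/3)·C.
x-coordinate: (1/3)·4 + (1/3)·10 + (1/3)·3 = 17/3.
y-coordinate: (1/3)·12 + (1/3)·10 + (1/3)·(-18) = 4/3.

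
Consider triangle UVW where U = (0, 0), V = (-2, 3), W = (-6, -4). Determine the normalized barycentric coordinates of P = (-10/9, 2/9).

(2/3, 2/9, 1/9)

Signed area of the reference triangle: [UVW] = ½·(0·(3−(-4)) + (-2)·(-4−0) + (-6)·(0−3)) = ½·(0 + 8 + 18) = 13.
[PVW] = ½·((-10/9)·(3−(-4)) + (-2)·(-4−(2/9)) + (-6)·(2/9−3)) = ½·(-70/9 + 76/9 + 50/3) = 26/3, so the U-coordinate is (26/3)/13 = 2/3.
[UPW] = ½·(0·(2/9−(-4)) + (-10/9)·(-4−0) + (-6)·(0−(2/9))) = ½·(0 + 40/9 + 4/3) = 26/9, so the V-coordinate is 2/9.
[UVP] = ½·(0·(3−(2/9)) + (-2)·(2/9−0) + (-10/9)·(0−3)) = ½·(0 − 4/9 + 10/3) = 13/9, so the W-coordinate is 1/9.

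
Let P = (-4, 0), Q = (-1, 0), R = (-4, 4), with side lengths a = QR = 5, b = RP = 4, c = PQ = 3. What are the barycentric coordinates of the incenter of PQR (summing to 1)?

(5/12, 1/3, 1/4)

The incenter has barycentric coordinates proportional to the opposite side lengths: (5 : 4 : 3).
Normalizing by 5+4+3 = 12 gives (5/12, 1/3, 1/4).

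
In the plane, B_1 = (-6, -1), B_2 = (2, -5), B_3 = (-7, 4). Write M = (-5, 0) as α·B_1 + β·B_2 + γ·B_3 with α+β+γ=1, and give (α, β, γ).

(1/2, 1/6, 1/3)

Signed area of the reference triangle: [B_1B_2B_3] = ½·((-6)·(-5−4) + 2·(4−(-1)) + (-7)·(-1−(-5))) = ½·(54 + 10 − 28) = 18.
[MB_2B_3] = ½·((-5)·(-5−4) + 2·(4−0) + (-7)·(0−(-5))) = ½·(45 + 8 − 35) = 9, so the B_1-coordinate is 9/18 = 1/2.
[B_1MB_3] = ½·((-6)·(0−4) + (-5)·(4−(-1)) + (-7)·(-1−0)) = ½·(24 − 25 + 7) = 3, so the B_2-coordinate is 1/6.
[B_1B_2M] = ½·((-6)·(-5−0) + 2·(0−(-1)) + (-5)·(-1−(-5))) = ½·(30 + 2 − 20) = 6, so the B_3-coordinate is 1/3.
Check: 1/2 + 1/6 + 1/3 = 1.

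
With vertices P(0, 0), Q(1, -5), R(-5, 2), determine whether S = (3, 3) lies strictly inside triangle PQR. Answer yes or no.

Barycentric coordinates of S: (62/23, -21/23, -18/23).
The three coordinates are positive, negative, negative; a point is interior exactly when all three are positive.

no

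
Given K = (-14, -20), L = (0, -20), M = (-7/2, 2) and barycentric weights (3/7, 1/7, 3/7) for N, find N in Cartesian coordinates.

(-15/2, -74/7)

N = (3/7)·K + (1/7)·L + (3/7)·M.
x-coordinate: (3/7)·(-14) + (1/7)·0 + (3/7)·(-7/2) = -15/2.
y-coordinate: (3/7)·(-20) + (1/7)·(-20) + (3/7)·2 = -74/7.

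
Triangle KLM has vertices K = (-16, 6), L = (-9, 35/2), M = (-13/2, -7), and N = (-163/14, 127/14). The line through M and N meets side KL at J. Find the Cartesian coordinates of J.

(-25/2, 47/4)

Barycentric coordinates of N with respect to KLM: (3/7, 3/7, 1/7).
On side KL the M-coordinate is zero; dropping N's M-weight 1/7 and renormalizing the remaining 3/7 : 3/7 gives weights 1/2, 1/2 on K, L.
J = (1/2)·(-16, 6) + (1/2)·(-9, 35/2) = (-25/2, 47/4).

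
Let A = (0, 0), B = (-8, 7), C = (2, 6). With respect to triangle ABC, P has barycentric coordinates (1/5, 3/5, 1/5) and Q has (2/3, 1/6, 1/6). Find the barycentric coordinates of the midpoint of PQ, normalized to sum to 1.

Since both coordinate triples sum to 1, the midpoint's barycentrics are the componentwise average.
(1/5+2/3)/2 = 13/30; similarly 23/60 and 11/60.

(13/30, 23/60, 11/60)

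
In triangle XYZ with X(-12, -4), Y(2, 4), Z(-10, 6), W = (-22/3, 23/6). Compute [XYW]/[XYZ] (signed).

[XYZ] = ½·((-12)·(4−6) + 2·(6−(-4)) + (-10)·(-4−4)) = ½·(24 + 20 + 80) = 62.
[XYW] = ½·((-12)·(4−(23/6)) + 2·(23/6−(-4)) + (-22/3)·(-4−4)) = ½·(-2 + 47/3 + 176/3) = 217/6, so the ratio is (217/6)/62 = 7/12.

7/12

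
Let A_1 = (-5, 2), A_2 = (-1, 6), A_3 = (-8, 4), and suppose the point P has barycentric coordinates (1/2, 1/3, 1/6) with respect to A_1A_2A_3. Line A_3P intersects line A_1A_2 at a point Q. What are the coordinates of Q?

(-17/5, 18/5)

Line A_3P meets A_1A_2 where the A_3-coordinate vanishes; zeroing P's A_3-weight and renormalizing leaves A_1, A_2-weights 1/2 : 1/3 → (3/5, 2/5).
So Q = (3/5)·A_1 + (2/5)·A_2 = (-17/5, 18/5).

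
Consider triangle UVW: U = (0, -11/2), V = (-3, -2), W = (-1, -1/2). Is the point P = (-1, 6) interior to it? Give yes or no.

no

Barycentric coordinates of P: (-26/23, -13/23, 62/23).
The three coordinates are negative, negative, positive; a point is interior exactly when all three are positive.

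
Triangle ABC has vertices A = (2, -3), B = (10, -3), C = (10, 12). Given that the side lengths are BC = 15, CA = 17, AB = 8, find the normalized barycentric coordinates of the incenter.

The incenter has barycentric coordinates proportional to the opposite side lengths: (15 : 17 : 8).
Normalizing by 15+17+8 = 40 gives (3/8, 17/40, 1/5).

(3/8, 17/40, 1/5)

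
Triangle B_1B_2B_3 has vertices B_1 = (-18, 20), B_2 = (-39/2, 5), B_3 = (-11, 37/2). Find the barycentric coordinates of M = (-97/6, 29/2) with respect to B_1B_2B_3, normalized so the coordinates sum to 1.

(1/3, 1/3, 1/3)

Signed area of the reference triangle: [B_1B_2B_3] = ½·((-18)·(5−(37/2)) + (-39/2)·(37/2−20) + (-11)·(20−5)) = ½·(243 + 117/4 − 165) = 429/8.
[MB_2B_3] = ½·((-97/6)·(5−(37/2)) + (-39/2)·(37/2−(29/2)) + (-11)·(29/2−5)) = ½·(873/4 − 78 − 209/2) = 143/8, so the B_1-coordinate is (143/8)/(429/8) = 1/3.
[B_1MB_3] = ½·((-18)·(29/2−(37/2)) + (-97/6)·(37/2−20) + (-11)·(20−(29/2))) = ½·(72 + 97/4 − 121/2) = 143/8, so the B_2-coordinate is 1/3.
[B_1B_2M] = ½·((-18)·(5−(29/2)) + (-39/2)·(29/2−20) + (-97/6)·(20−5)) = ½·(171 + 429/4 − 485/2) = 143/8, so the B_3-coordinate is 1/3.
Check: 1/3 + 1/3 + 1/3 = 1.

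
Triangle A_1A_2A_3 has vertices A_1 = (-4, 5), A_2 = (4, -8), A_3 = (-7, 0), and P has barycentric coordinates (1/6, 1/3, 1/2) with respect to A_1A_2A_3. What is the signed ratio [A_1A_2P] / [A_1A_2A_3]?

1/2

The signed ratio [A_1A_2P]/[A_1A_2A_3] equals the barycentric coordinate of P at vertex A_3, which is 1/2.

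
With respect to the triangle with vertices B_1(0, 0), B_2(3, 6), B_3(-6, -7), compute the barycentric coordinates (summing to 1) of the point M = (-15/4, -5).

(3/4, -1/4, 1/2)

Signed area of the reference triangle: [B_1B_2B_3] = ½·(0·(6−(-7)) + 3·(-7−0) + (-6)·(0−6)) = ½·(0 − 21 + 36) = 15/2.
[MB_2B_3] = ½·((-15/4)·(6−(-7)) + 3·(-7−(-5)) + (-6)·(-5−6)) = ½·(-195/4 − 6 + 66) = 45/8, so the B_1-coordinate is (45/8)/(15/2) = 3/4.
[B_1MB_3] = ½·(0·(-5−(-7)) + (-15/4)·(-7−0) + (-6)·(0−(-5))) = ½·(0 + 105/4 − 30) = -15/8, so the B_2-coordinate is -1/4.
[B_1B_2M] = ½·(0·(6−(-5)) + 3·(-5−0) + (-15/4)·(0−6)) = ½·(0 − 15 + 45/2) = 15/4, so the B_3-coordinate is 1/2.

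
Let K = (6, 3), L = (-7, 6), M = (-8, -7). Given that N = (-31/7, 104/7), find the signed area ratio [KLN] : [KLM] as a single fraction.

-5/7

[KLM] = ½·(6·(6−(-7)) + (-7)·(-7−3) + (-8)·(3−6)) = ½·(78 + 70 + 24) = 86.
[KLN] = ½·(6·(6−(104/7)) + (-7)·(104/7−3) + (-31/7)·(3−6)) = ½·(-372/7 − 83 + 93/7) = -430/7, so the ratio is (-430/7)/86 = -5/7.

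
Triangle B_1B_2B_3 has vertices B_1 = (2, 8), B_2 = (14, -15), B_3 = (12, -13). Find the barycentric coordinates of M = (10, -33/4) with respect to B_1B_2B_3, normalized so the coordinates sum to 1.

(1/4, 1/4, 1/2)

Signed area of the reference triangle: [B_1B_2B_3] = ½·(2·(-15−(-13)) + 14·(-13−8) + 12·(8−(-15))) = ½·(-4 − 294 + 276) = -11.
[MB_2B_3] = ½·(10·(-15−(-13)) + 14·(-13−(-33/4)) + 12·(-33/4−(-15))) = ½·(-20 − 133/2 + 81) = -11/4, so the B_1-coordinate is (-11/4)/(-11) = 1/4.
[B_1MB_3] = ½·(2·(-33/4−(-13)) + 10·(-13−8) + 12·(8−(-33/4))) = ½·(19/2 − 210 + 195) = -11/4, so the B_2-coordinate is 1/4.
[B_1B_2M] = ½·(2·(-15−(-33/4)) + 14·(-33/4−8) + 10·(8−(-15))) = ½·(-27/2 − 455/2 + 230) = -11/2, so the B_3-coordinate is 1/2.
Check: 1/4 + 1/4 + 1/2 = 1.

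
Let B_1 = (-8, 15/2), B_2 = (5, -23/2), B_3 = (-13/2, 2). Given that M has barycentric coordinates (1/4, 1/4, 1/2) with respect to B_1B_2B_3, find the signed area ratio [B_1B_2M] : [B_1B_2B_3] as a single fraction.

The signed ratio [B_1B_2M]/[B_1B_2B_3] equals the barycentric coordinate of M at vertex B_3, which is 1/2.

1/2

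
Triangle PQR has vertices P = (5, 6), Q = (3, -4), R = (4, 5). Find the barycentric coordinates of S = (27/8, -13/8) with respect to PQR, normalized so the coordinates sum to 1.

Signed area of the reference triangle: [PQR] = ½·(5·(-4−5) + 3·(5−6) + 4·(6−(-4))) = ½·(-45 − 3 + 40) = -4.
[SQR] = ½·((27/8)·(-4−5) + 3·(5−(-13/8)) + 4·(-13/8−(-4))) = ½·(-243/8 + 159/8 + 19/2) = -1/2, so the P-coordinate is (-1/2)/(-4) = 1/8.
[PSR] = ½·(5·(-13/8−5) + (27/8)·(5−6) + 4·(6−(-13/8))) = ½·(-265/8 − 27/8 + 61/2) = -3, so the Q-coordinate is 3/4.
[PQS] = ½·(5·(-4−(-13/8)) + 3·(-13/8−6) + (27/8)·(6−(-4))) = ½·(-95/8 − 183/8 + 135/4) = -1/2, so the R-coordinate is 1/8.
Check: 1/8 + 3/4 + 1/8 = 1.

(1/8, 3/4, 1/8)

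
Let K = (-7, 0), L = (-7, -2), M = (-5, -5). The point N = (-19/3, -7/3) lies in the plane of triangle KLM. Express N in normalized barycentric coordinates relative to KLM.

Signed area of the reference triangle: [KLM] = ½·((-7)·(-2−(-5)) + (-7)·(-5−0) + (-5)·(0−(-2))) = ½·(-21 + 35 − 10) = 2.
[NLM] = ½·((-19/3)·(-2−(-5)) + (-7)·(-5−(-7/3)) + (-5)·(-7/3−(-2))) = ½·(-19 + 56/3 + 5/3) = 2/3, so the K-coordinate is (2/3)/2 = 1/3.
[KNM] = ½·((-7)·(-7/3−(-5)) + (-19/3)·(-5−0) + (-5)·(0−(-7/3))) = ½·(-56/3 + 95/3 − 35/3) = 2/3, so the L-coordinate is 1/3.
[KLN] = ½·((-7)·(-2−(-7/3)) + (-7)·(-7/3−0) + (-19/3)·(0−(-2))) = ½·(-7/3 + 49/3 − 38/3) = 2/3, so the M-coordinate is 1/3.
Check: 1/3 + 1/3 + 1/3 = 1.

(1/3, 1/3, 1/3)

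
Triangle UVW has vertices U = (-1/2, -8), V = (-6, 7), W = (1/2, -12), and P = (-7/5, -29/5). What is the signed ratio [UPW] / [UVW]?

[UVW] = ½·((-1/2)·(7−(-12)) + (-6)·(-12−(-8)) + (1/2)·(-8−7)) = ½·(-19/2 + 24 − 15/2) = 7/2.
[UPW] = ½·((-1/2)·(-29/5−(-12)) + (-7/5)·(-12−(-8)) + (1/2)·(-8−(-29/5))) = ½·(-31/10 + 28/5 − 11/10) = 7/10, so the ratio is (7/10)/(7/2) = 1/5.

1/5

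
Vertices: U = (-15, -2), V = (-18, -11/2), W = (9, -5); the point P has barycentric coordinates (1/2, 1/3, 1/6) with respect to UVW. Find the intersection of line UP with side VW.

(-9, -16/3)

Line UP meets VW where the U-coordinate vanishes; zeroing P's U-weight and renormalizing leaves V, W-weights 1/3 : 1/6 → (2/3, 1/3).
So Q = (2/3)·V + (1/3)·W = (-9, -16/3).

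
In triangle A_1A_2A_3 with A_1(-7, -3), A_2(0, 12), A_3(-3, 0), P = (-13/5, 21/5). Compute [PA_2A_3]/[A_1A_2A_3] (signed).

1/5

[A_1A_2A_3] = ½·((-7)·(12−0) + 0·(0−(-3)) + (-3)·(-3−12)) = ½·(-84 + 0 + 45) = -39/2.
[PA_2A_3] = ½·((-13/5)·(12−0) + 0·(0−(21/5)) + (-3)·(21/5−12)) = ½·(-156/5 + 0 + 117/5) = -39/10, so the ratio is (-39/10)/(-39/2) = 1/5.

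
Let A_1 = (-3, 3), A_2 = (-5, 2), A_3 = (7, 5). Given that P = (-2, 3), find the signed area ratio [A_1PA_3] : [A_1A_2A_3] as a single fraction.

[A_1A_2A_3] = ½·((-3)·(2−5) + (-5)·(5−3) + 7·(3−2)) = ½·(9 − 10 + 7) = 3.
[A_1PA_3] = ½·((-3)·(3−5) + (-2)·(5−3) + 7·(3−3)) = ½·(6 − 4 + 0) = 1, so the ratio is 1/3 = 1/3.

1/3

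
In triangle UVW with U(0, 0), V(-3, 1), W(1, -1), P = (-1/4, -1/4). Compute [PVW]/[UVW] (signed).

1/4

[UVW] = ½·(0·(1−(-1)) + (-3)·(-1−0) + 1·(0−1)) = ½·(0 + 3 − 1) = 1.
[PVW] = ½·((-1/4)·(1−(-1)) + (-3)·(-1−(-1/4)) + 1·(-1/4−1)) = ½·(-1/2 + 9/4 − 5/4) = 1/4, so the ratio is (1/4)/1 = 1/4.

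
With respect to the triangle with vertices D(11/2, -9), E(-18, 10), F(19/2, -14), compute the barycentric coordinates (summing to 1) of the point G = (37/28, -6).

(4/7, 3/14, 3/14)

Signed area of the reference triangle: [DEF] = ½·((11/2)·(10−(-14)) + (-18)·(-14−(-9)) + (19/2)·(-9−10)) = ½·(132 + 90 − 361/2) = 83/4.
[GEF] = ½·((37/28)·(10−(-14)) + (-18)·(-14−(-6)) + (19/2)·(-6−10)) = ½·(222/7 + 144 − 152) = 83/7, so the D-coordinate is (83/7)/(83/4) = 4/7.
[DGF] = ½·((11/2)·(-6−(-14)) + (37/28)·(-14−(-9)) + (19/2)·(-9−(-6))) = ½·(44 − 185/28 − 57/2) = 249/56, so the E-coordinate is 3/14.
[DEG] = ½·((11/2)·(10−(-6)) + (-18)·(-6−(-9)) + (37/28)·(-9−10)) = ½·(88 − 54 − 703/28) = 249/56, so the F-coordinate is 3/14.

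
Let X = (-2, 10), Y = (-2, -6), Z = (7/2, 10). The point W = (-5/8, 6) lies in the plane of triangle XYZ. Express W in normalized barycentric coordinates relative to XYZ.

(1/2, 1/4, 1/4)

Signed area of the reference triangle: [XYZ] = ½·((-2)·(-6−10) + (-2)·(10−10) + (7/2)·(10−(-6))) = ½·(32 + 0 + 56) = 44.
[WYZ] = ½·((-5/8)·(-6−10) + (-2)·(10−6) + (7/2)·(6−(-6))) = ½·(10 − 8 + 42) = 22, so the X-coordinate is 22/44 = 1/2.
[XWZ] = ½·((-2)·(6−10) + (-5/8)·(10−10) + (7/2)·(10−6)) = ½·(8 + 0 + 14) = 11, so the Y-coordinate is 1/4.
[XYW] = ½·((-2)·(-6−6) + (-2)·(6−10) + (-5/8)·(10−(-6))) = ½·(24 + 8 − 10) = 11, so the Z-coordinate is 1/4.
Check: 1/2 + 1/4 + 1/4 = 1.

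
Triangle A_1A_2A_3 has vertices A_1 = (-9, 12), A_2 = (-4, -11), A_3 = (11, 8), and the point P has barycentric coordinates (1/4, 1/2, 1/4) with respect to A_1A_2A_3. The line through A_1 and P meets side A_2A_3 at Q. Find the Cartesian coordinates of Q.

Line A_1P meets A_2A_3 where the A_1-coordinate vanishes; zeroing P's A_1-weight and renormalizing leaves A_2, A_3-weights 1/2 : 1/4 → (2/3, 1/3).
So Q = (2/3)·A_2 + (1/3)·A_3 = (1, -14/3).

(1, -14/3)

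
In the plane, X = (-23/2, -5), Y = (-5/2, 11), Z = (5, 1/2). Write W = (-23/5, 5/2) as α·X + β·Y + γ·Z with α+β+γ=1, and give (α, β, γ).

(2/5, 2/5, 1/5)

Signed area of the reference triangle: [XYZ] = ½·((-23/2)·(11−(1/2)) + (-5/2)·(1/2−(-5)) + 5·(-5−11)) = ½·(-483/4 − 55/4 − 80) = -429/4.
[WYZ] = ½·((-23/5)·(11−(1/2)) + (-5/2)·(1/2−(5/2)) + 5·(5/2−11)) = ½·(-483/10 + 5 − 85/2) = -429/10, so the X-coordinate is (-429/10)/(-429/4) = 2/5.
[XWZ] = ½·((-23/2)·(5/2−(1/2)) + (-23/5)·(1/2−(-5)) + 5·(-5−(5/2))) = ½·(-23 − 253/10 − 75/2) = -429/10, so the Y-coordinate is 2/5.
[XYW] = ½·((-23/2)·(11−(5/2)) + (-5/2)·(5/2−(-5)) + (-23/5)·(-5−11)) = ½·(-391/4 − 75/4 + 368/5) = -429/20, so the Z-coordinate is 1/5.
Check: 2/5 + 2/5 + 1/5 = 1.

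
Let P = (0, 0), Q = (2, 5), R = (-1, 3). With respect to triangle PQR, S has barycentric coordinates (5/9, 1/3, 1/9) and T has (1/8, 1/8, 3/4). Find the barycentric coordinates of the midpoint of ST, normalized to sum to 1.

(49/144, 11/48, 31/72)

Since both coordinate triples sum to 1, the midpoint's barycentrics are the componentwise average.
(5/9+1/8)/2 = 49/144; similarly 11/48 and 31/72.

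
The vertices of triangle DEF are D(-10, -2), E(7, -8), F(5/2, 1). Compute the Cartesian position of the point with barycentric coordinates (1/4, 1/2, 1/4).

(13/8, -17/4)

G = (1/4)·D + (1/2)·E + (1/4)·F.
x-coordinate: (1/4)·(-10) + (1/2)·7 + (1/4)·(5/2) = 13/8.
y-coordinate: (1/4)·(-2) + (1/2)·(-8) + (1/4)·1 = -17/4.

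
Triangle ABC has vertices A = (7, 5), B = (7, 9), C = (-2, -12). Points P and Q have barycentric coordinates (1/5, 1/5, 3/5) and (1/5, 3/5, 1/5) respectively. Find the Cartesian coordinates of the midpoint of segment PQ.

(17/5, -1/5)

Barycentric coordinates of the midpoint are the average: (1/5, 2/5, 2/5).
Converting: (1/5)·A + (2/5)·B + (2/5)·C = (17/5, -1/5).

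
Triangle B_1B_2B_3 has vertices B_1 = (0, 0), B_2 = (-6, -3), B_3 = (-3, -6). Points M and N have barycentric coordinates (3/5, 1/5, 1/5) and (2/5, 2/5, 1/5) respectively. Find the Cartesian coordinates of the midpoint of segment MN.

Barycentric coordinates of the midpoint are the average: (1/2, 3/10, 1/5).
Converting: (1/2)·B_1 + (3/10)·B_2 + (1/5)·B_3 = (-12/5, -21/10).

(-12/5, -21/10)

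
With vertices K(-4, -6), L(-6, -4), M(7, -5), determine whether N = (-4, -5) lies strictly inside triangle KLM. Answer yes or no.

Barycentric coordinates of N: (11/24, 11/24, 1/12).
The three coordinates are positive, positive, positive; a point is interior exactly when all three are positive.

yes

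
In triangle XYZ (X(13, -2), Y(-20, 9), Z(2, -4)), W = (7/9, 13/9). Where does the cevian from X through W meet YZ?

(-29/2, 23/4)

Barycentric coordinates of W with respect to XYZ: (5/9, 1/3, 1/9).
On side YZ the X-coordinate is zero; dropping W's X-weight 5/9 and renormalizing the remaining 1/3 : 1/9 gives weights 3/4, 1/4 on Y, Z.
V = (3/4)·(-20, 9) + (1/4)·(2, -4) = (-29/2, 23/4).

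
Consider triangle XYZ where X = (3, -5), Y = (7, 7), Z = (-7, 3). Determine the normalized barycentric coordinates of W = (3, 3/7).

Signed area of the reference triangle: [XYZ] = ½·(3·(7−3) + 7·(3−(-5)) + (-7)·(-5−7)) = ½·(12 + 56 + 84) = 76.
[WYZ] = ½·(3·(7−3) + 7·(3−(3/7)) + (-7)·(3/7−7)) = ½·(12 + 18 + 46) = 38, so the X-coordinate is 38/76 = 1/2.
[XWZ] = ½·(3·(3/7−3) + 3·(3−(-5)) + (-7)·(-5−(3/7))) = ½·(-54/7 + 24 + 38) = 190/7, so the Y-coordinate is 5/14.
[XYW] = ½·(3·(7−(3/7)) + 7·(3/7−(-5)) + 3·(-5−7)) = ½·(138/7 + 38 − 36) = 76/7, so the Z-coordinate is 1/7.

(1/2, 5/14, 1/7)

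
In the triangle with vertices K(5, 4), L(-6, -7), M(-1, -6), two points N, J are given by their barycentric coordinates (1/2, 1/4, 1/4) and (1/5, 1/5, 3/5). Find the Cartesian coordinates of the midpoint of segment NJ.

(-1/40, -109/40)

Barycentric coordinates of the midpoint are the average: (7/20, 9/40, 17/40).
Converting: (7/20)·K + (9/40)·L + (17/40)·M = (-1/40, -109/40).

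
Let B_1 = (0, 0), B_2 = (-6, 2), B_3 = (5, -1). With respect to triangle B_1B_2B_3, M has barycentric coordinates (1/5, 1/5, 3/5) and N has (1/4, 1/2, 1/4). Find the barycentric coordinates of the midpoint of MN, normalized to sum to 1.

(9/40, 7/20, 17/40)

Since both coordinate triples sum to 1, the midpoint's barycentrics are the componentwise average.
(1/5+1/4)/2 = 9/40; similarly 7/20 and 17/40.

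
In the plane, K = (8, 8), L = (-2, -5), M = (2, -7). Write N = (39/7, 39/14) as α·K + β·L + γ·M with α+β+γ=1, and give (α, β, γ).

(9/14, 1/14, 2/7)

Signed area of the reference triangle: [KLM] = ½·(8·(-5−(-7)) + (-2)·(-7−8) + 2·(8−(-5))) = ½·(16 + 30 + 26) = 36.
[NLM] = ½·((39/7)·(-5−(-7)) + (-2)·(-7−(39/14)) + 2·(39/14−(-5))) = ½·(78/7 + 137/7 + 109/7) = 162/7, so the K-coordinate is (162/7)/36 = 9/14.
[KNM] = ½·(8·(39/14−(-7)) + (39/7)·(-7−8) + 2·(8−(39/14))) = ½·(548/7 − 585/7 + 73/7) = 18/7, so the L-coordinate is 1/14.
[KLN] = ½·(8·(-5−(39/14)) + (-2)·(39/14−8) + (39/7)·(8−(-5))) = ½·(-436/7 + 73/7 + 507/7) = 72/7, so the M-coordinate is 2/7.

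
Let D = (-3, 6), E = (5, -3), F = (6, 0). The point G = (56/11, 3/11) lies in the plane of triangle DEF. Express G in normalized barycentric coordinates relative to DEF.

(1/11, 1/11, 9/11)

Signed area of the reference triangle: [DEF] = ½·((-3)·(-3−0) + 5·(0−6) + 6·(6−(-3))) = ½·(9 − 30 + 54) = 33/2.
[GEF] = ½·((56/11)·(-3−0) + 5·(0−(3/11)) + 6·(3/11−(-3))) = ½·(-168/11 − 15/11 + 216/11) = 3/2, so the D-coordinate is (3/2)/(33/2) = 1/11.
[DGF] = ½·((-3)·(3/11−0) + (56/11)·(0−6) + 6·(6−(3/11))) = ½·(-9/11 − 336/11 + 378/11) = 3/2, so the E-coordinate is 1/11.
[DEG] = ½·((-3)·(-3−(3/11)) + 5·(3/11−6) + (56/11)·(6−(-3))) = ½·(108/11 − 315/11 + 504/11) = 27/2, so the F-coordinate is 9/11.
Check: 1/11 + 1/11 + 9/11 = 1.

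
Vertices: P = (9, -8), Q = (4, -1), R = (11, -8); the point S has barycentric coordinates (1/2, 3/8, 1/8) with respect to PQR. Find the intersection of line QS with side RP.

Line QS meets RP where the Q-coordinate vanishes; zeroing S's Q-weight and renormalizing leaves R, P-weights 1/8 : 1/2 → (1/5, 4/5).
So T = (1/5)·R + (4/5)·P = (47/5, -8).

(47/5, -8)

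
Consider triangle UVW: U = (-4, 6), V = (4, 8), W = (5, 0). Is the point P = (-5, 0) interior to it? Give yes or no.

no

Barycentric coordinates of P: (40/33, -10/11, 23/33).
The three coordinates are positive, negative, positive; a point is interior exactly when all three are positive.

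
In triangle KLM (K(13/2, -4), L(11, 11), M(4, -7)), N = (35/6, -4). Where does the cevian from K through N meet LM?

Barycentric coordinates of N with respect to KLM: (1/2, 1/12, 5/12).
On side LM the K-coordinate is zero; dropping N's K-weight 1/2 and renormalizing the remaining 1/12 : 5/12 gives weights 1/6, 5/6 on L, M.
J = (1/6)·(11, 11) + (5/6)·(4, -7) = (31/6, -4).

(31/6, -4)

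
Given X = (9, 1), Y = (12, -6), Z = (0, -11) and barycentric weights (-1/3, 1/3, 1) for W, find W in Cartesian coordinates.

(1, -40/3)

W = (-1/3)·X + (1/3)·Y + 1·Z.
x-coordinate: (-1/3)·9 + (1/3)·12 + 1·0 = 1.
y-coordinate: (-1/3)·1 + (1/3)·(-6) + 1·(-11) = -40/3.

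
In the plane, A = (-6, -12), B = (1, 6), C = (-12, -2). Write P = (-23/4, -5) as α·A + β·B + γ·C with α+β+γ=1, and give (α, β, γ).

Signed area of the reference triangle: [ABC] = ½·((-6)·(6−(-2)) + 1·(-2−(-12)) + (-12)·(-12−6)) = ½·(-48 + 10 + 216) = 89.
[PBC] = ½·((-23/4)·(6−(-2)) + 1·(-2−(-5)) + (-12)·(-5−6)) = ½·(-46 + 3 + 132) = 89/2, so the A-coordinate is (89/2)/89 = 1/2.
[APC] = ½·((-6)·(-5−(-2)) + (-23/4)·(-2−(-12)) + (-12)·(-12−(-5))) = ½·(18 − 115/2 + 84) = 89/4, so the B-coordinate is 1/4.
[ABP] = ½·((-6)·(6−(-5)) + 1·(-5−(-12)) + (-23/4)·(-12−6)) = ½·(-66 + 7 + 207/2) = 89/4, so the C-coordinate is 1/4.

(1/2, 1/4, 1/4)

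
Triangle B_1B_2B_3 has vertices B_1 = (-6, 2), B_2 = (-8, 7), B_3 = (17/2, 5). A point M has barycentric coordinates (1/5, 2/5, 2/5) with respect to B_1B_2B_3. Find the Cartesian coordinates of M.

(-1, 26/5)

M = (1/5)·B_1 + (2/5)·B_2 + (2/5)·B_3.
x-coordinate: (1/5)·(-6) + (2/5)·(-8) + (2/5)·(17/2) = -1.
y-coordinate: (1/5)·2 + (2/5)·7 + (2/5)·5 = 26/5.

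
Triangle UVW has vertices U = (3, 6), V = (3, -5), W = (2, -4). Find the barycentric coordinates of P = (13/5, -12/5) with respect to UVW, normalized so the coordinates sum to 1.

(1/5, 2/5, 2/5)

Signed area of the reference triangle: [UVW] = ½·(3·(-5−(-4)) + 3·(-4−6) + 2·(6−(-5))) = ½·(-3 − 30 + 22) = -11/2.
[PVW] = ½·((13/5)·(-5−(-4)) + 3·(-4−(-12/5)) + 2·(-12/5−(-5))) = ½·(-13/5 − 24/5 + 26/5) = -11/10, so the U-coordinate is (-11/10)/(-11/2) = 1/5.
[UPW] = ½·(3·(-12/5−(-4)) + (13/5)·(-4−6) + 2·(6−(-12/5))) = ½·(24/5 − 26 + 84/5) = -11/5, so the V-coordinate is 2/5.
[UVP] = ½·(3·(-5−(-12/5)) + 3·(-12/5−6) + (13/5)·(6−(-5))) = ½·(-39/5 − 126/5 + 143/5) = -11/5, so the W-coordinate is 2/5.
Check: 1/5 + 2/5 + 2/5 = 1.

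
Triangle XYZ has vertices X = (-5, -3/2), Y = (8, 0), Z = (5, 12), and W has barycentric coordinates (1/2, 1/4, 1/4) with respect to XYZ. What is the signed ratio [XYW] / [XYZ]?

The signed ratio [XYW]/[XYZ] equals the barycentric coordinate of W at vertex Z, which is 1/4.

1/4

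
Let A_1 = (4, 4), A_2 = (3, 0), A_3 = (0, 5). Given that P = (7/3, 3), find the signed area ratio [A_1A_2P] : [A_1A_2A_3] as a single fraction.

1/3

[A_1A_2A_3] = ½·(4·(0−5) + 3·(5−4) + 0·(4−0)) = ½·(-20 + 3 + 0) = -17/2.
[A_1A_2P] = ½·(4·(0−3) + 3·(3−4) + (7/3)·(4−0)) = ½·(-12 − 3 + 28/3) = -17/6, so the ratio is (-17/6)/(-17/2) = 1/3.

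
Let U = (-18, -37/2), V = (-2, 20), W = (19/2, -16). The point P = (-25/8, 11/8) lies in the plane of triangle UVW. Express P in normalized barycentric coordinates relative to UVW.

(1/4, 1/2, 1/4)

Signed area of the reference triangle: [UVW] = ½·((-18)·(20−(-16)) + (-2)·(-16−(-37/2)) + (19/2)·(-37/2−20)) = ½·(-648 − 5 − 1463/4) = -4075/8.
[PVW] = ½·((-25/8)·(20−(-16)) + (-2)·(-16−(11/8)) + (19/2)·(11/8−20)) = ½·(-225/2 + 139/4 − 2831/16) = -4075/32, so the U-coordinate is (-4075/32)/(-4075/8) = 1/4.
[UPW] = ½·((-18)·(11/8−(-16)) + (-25/8)·(-16−(-37/2)) + (19/2)·(-37/2−(11/8))) = ½·(-1251/4 − 125/16 − 3021/16) = -4075/16, so the V-coordinate is 1/2.
[UVP] = ½·((-18)·(20−(11/8)) + (-2)·(11/8−(-37/2)) + (-25/8)·(-37/2−20)) = ½·(-1341/4 − 159/4 + 1925/16) = -4075/32, so the W-coordinate is 1/4.
Check: 1/4 + 1/2 + 1/4 = 1.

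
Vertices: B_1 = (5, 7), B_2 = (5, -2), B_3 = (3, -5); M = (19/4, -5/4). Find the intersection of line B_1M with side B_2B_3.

(33/7, -17/7)

Barycentric coordinates of M with respect to B_1B_2B_3: (1/8, 3/4, 1/8).
On side B_2B_3 the B_1-coordinate is zero; dropping M's B_1-weight 1/8 and renormalizing the remaining 3/4 : 1/8 gives weights 6/7, 1/7 on B_2, B_3.
N = (6/7)·(5, -2) + (1/7)·(3, -5) = (33/7, -17/7).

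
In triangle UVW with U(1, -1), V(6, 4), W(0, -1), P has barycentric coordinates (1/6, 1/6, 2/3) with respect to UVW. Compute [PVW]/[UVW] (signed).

The signed ratio [PVW]/[UVW] equals the barycentric coordinate of P at vertex U, which is 1/6.

1/6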